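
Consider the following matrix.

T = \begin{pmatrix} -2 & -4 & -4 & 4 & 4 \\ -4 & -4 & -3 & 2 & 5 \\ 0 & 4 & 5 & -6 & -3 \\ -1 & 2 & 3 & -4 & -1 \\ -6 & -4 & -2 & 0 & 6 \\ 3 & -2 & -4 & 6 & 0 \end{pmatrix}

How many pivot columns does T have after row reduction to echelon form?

2

Row reduce to echelon form.
R2 ← R2 − (2)·R1: [0, 4, 5, -6, -3]
R4 ← R4 − (1/2)·R1: [0, 4, 5, -6, -3]
R5 ← R5 − (3)·R1: [0, 8, 10, -12, -6]
R6 ← R6 + (3/2)·R1: [0, -8, -10, 12, 6]
R3 ← R3 − R2: [0, 0, 0, 0, 0]
R4 ← R4 − R2: [0, 0, 0, 0, 0]
R5 ← R5 − (2)·R2: [0, 0, 0, 0, 0]
R6 ← R6 + (2)·R2: [0, 0, 0, 0, 0]
Echelon form has 2 nonzero rows, so rank(T) = 2.
Each nonzero row contributes one pivot column: 2 pivot columns.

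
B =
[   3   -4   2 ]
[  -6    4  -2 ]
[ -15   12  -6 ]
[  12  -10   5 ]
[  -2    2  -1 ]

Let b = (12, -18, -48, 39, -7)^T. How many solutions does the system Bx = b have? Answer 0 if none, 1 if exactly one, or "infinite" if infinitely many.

Row reduce the augmented matrix [B | b].
R2 ← R2 + (2)·R1: [0, -4, 2, 6]
R3 ← R3 + (5)·R1: [0, -8, 4, 12]
R4 ← R4 − (4)·R1: [0, 6, -3, -9]
R5 ← R5 + (2/3)·R1: [0, -2/3, 1/3, 1]
R3 ← R3 − (2)·R2: [0, 0, 0, 0]
R4 ← R4 + (3/2)·R2: [0, 0, 0, 0]
R5 ← R5 − (1/6)·R2: [0, 0, 0, 0]
The echelon form has 2 nonzero rows, and every pivot lies in the first 3 columns, so rank(B) = rank([B|b]) = 2.
The system is consistent.
rank = 2 < 3 unknowns, so there are infinitely many solutions.

infinite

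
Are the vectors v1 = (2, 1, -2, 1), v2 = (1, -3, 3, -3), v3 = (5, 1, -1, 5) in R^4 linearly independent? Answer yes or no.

Form the matrix with these vectors as rows and row reduce.
R2 ← R2 − (1/2)·R1: [0, -7/2, 4, -7/2]
R3 ← R3 − (5/2)·R1: [0, -3/2, 4, 5/2]
R3 ← R3 − (3/7)·R2: [0, 0, 16/7, 4]
3 nonzero rows, so the 3 vectors span a space of dimension 3.
Since 3 = 3, the vectors are linearly independent.

yes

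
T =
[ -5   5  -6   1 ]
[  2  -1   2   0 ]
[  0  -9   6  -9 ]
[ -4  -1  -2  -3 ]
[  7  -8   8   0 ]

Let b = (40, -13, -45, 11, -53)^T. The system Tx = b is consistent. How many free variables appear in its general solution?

Row reduce the augmented matrix [T | b].
R2 ← R2 + (2/5)·R1: [0, 1, -2/5, 2/5, 3]
R4 ← R4 − (4/5)·R1: [0, -5, 14/5, -19/5, -21]
R5 ← R5 + (7/5)·R1: [0, -1, -2/5, 7/5, 3]
R3 ← R3 + (9)·R2: [0, 0, 12/5, -27/5, -18]
R4 ← R4 + (5)·R2: [0, 0, 4/5, -9/5, -6]
R5 ← R5 + R2: [0, 0, -4/5, 9/5, 6]
R4 ← R4 − (1/3)·R3: [0, 0, 0, 0, 0]
R5 ← R5 + (1/3)·R3: [0, 0, 0, 0, 0]
The echelon form has 3 nonzero rows, and every pivot lies in the first 4 columns, so rank(T) = rank([T|b]) = 3.
The system is consistent.
Free variables = (unknowns) − (rank) = 4 − 3 = 1.

1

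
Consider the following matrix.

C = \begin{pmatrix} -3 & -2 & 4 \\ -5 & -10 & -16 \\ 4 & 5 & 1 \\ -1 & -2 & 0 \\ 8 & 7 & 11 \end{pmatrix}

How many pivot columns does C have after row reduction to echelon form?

Row reduce to echelon form.
R2 ← R2 − (5/3)·R1: [0, -20/3, -68/3]
R3 ← R3 + (4/3)·R1: [0, 7/3, 19/3]
R4 ← R4 − (1/3)·R1: [0, -4/3, -4/3]
R5 ← R5 + (8/3)·R1: [0, 5/3, 65/3]
R3 ← R3 + (7/20)·R2: [0, 0, -8/5]
R4 ← R4 − (1/5)·R2: [0, 0, 16/5]
R5 ← R5 + (1/4)·R2: [0, 0, 16]
R4 ← R4 + (2)·R3: [0, 0, 0]
R5 ← R5 + (10)·R3: [0, 0, 0]
Echelon form has 3 nonzero rows, so rank(C) = 3.
Each nonzero row contributes one pivot column: 3 pivot columns.

3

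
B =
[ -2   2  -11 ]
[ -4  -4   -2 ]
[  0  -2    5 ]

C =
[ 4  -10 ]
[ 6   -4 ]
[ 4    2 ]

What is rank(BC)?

2

First compute BC:
[[-40, -10],
 [-48,  52],
 [  8,  18]]
Now row reduce the product.
R2 ← R2 − (6/5)·R1: [0, 64]
R3 ← R3 + (1/5)·R1: [0, 16]
R3 ← R3 − (1/4)·R2: [0, 0]
2 nonzero rows, so rank(BC) = 2.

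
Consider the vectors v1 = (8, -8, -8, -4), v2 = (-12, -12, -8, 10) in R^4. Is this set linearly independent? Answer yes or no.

Form the matrix with these vectors as rows and row reduce.
R2 ← R2 + (3/2)·R1: [0, -24, -20, 4]
2 nonzero rows, so the 2 vectors span a space of dimension 2.
Since 2 = 2, the vectors are linearly independent.

yes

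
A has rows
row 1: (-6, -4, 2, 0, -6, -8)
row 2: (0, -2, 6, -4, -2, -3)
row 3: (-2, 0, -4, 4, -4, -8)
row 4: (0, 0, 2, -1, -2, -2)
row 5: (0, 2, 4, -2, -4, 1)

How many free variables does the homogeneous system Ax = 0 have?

2

Row reduce to echelon form.
R3 ← R3 − (1/3)·R1: [0, 4/3, -14/3, 4, -2, -16/3]
R3 ← R3 + (2/3)·R2: [0, 0, -2/3, 4/3, -10/3, -22/3]
R5 ← R5 + R2: [0, 0, 10, -6, -6, -2]
R4 ← R4 + (3)·R3: [0, 0, 0, 3, -12, -24]
R5 ← R5 + (15)·R3: [0, 0, 0, 14, -56, -112]
R5 ← R5 − (14/3)·R4: [0, 0, 0, 0, 0, 0]
4 nonzero rows, so rank(A) = 4.
A has 6 columns; by rank–nullity, nullity = 6 − 4 = 2.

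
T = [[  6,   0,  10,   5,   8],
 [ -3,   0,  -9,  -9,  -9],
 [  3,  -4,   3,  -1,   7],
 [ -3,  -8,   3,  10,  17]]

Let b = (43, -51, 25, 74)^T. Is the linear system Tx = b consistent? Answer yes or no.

Row reduce the augmented matrix [T | b].
R2 ← R2 + (1/2)·R1: [0, 0, -4, -13/2, -5, -59/2]
R3 ← R3 − (1/2)·R1: [0, -4, -2, -7/2, 3, 7/2]
R4 ← R4 + (1/2)·R1: [0, -8, 8, 25/2, 21, 191/2]
Swap R2 ↔ R3
R4 ← R4 − (2)·R2: [0, 0, 12, 39/2, 15, 177/2]
R4 ← R4 + (3)·R3: [0, 0, 0, 0, 0, 0]
The echelon form has 3 nonzero rows, and every pivot lies in the first 5 columns, so rank(T) = rank([T|b]) = 3.
The system is consistent.

yes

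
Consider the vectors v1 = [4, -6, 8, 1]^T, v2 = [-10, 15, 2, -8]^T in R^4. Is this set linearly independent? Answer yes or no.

Form the matrix with these vectors as rows and row reduce.
R2 ← R2 + (5/2)·R1: [0, 0, 22, -11/2]
2 nonzero rows, so the 2 vectors span a space of dimension 2.
Since 2 = 2, the vectors are linearly independent.

yes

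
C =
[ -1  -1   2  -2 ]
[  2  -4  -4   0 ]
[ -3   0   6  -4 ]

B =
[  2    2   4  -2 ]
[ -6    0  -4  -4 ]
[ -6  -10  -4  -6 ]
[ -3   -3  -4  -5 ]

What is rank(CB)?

2

First compute CB:
[[ -2, -16,   0,   4],
 [ 52,  44,  40,  36],
 [-30, -54, -20, -10]]
Now row reduce the product.
R2 ← R2 + (26)·R1: [0, -372, 40, 140]
R3 ← R3 − (15)·R1: [0, 186, -20, -70]
R3 ← R3 + (1/2)·R2: [0, 0, 0, 0]
2 nonzero rows, so rank(CB) = 2.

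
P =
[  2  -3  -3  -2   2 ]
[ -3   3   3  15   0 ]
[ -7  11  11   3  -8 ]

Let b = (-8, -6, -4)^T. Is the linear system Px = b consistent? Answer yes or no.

Row reduce the augmented matrix [P | b].
R2 ← R2 + (3/2)·R1: [0, -3/2, -3/2, 12, 3, -18]
R3 ← R3 + (7/2)·R1: [0, 1/2, 1/2, -4, -1, -32]
R3 ← R3 + (1/3)·R2: [0, 0, 0, 0, 0, -38]
The echelon form has 3 nonzero rows; the last pivot sits in the augmented column, so rank(P) = 2 but rank([P|b]) = 3.
Since the ranks differ, the system is inconsistent.

no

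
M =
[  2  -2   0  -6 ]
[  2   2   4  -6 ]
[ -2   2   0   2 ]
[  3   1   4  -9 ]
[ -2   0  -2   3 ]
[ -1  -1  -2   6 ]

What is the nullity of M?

1

Row reduce to echelon form.
R2 ← R2 − R1: [0, 4, 4, 0]
R3 ← R3 + R1: [0, 0, 0, -4]
R4 ← R4 − (3/2)·R1: [0, 4, 4, 0]
R5 ← R5 + R1: [0, -2, -2, -3]
R6 ← R6 + (1/2)·R1: [0, -2, -2, 3]
R4 ← R4 − R2: [0, 0, 0, 0]
R5 ← R5 + (1/2)·R2: [0, 0, 0, -3]
R6 ← R6 + (1/2)·R2: [0, 0, 0, 3]
R5 ← R5 − (3/4)·R3: [0, 0, 0, 0]
R6 ← R6 + (3/4)·R3: [0, 0, 0, 0]
3 nonzero rows, so rank(M) = 3.
M has 4 columns; by rank–nullity, nullity = 4 − 3 = 1.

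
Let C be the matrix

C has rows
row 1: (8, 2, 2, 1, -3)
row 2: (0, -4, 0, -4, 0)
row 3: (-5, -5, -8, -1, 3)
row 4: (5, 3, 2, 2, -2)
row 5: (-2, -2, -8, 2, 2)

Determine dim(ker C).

Row reduce to echelon form.
R3 ← R3 + (5/8)·R1: [0, -15/4, -27/4, -3/8, 9/8]
R4 ← R4 − (5/8)·R1: [0, 7/4, 3/4, 11/8, -1/8]
R5 ← R5 + (1/4)·R1: [0, -3/2, -15/2, 9/4, 5/4]
R3 ← R3 − (15/16)·R2: [0, 0, -27/4, 27/8, 9/8]
R4 ← R4 + (7/16)·R2: [0, 0, 3/4, -3/8, -1/8]
R5 ← R5 − (3/8)·R2: [0, 0, -15/2, 15/4, 5/4]
R4 ← R4 + (1/9)·R3: [0, 0, 0, 0, 0]
R5 ← R5 − (10/9)·R3: [0, 0, 0, 0, 0]
3 nonzero rows, so rank(C) = 3.
C has 5 columns; by rank–nullity, nullity = 5 − 3 = 2.

2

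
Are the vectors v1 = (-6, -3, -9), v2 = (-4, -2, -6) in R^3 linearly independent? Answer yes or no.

Form the matrix with these vectors as rows and row reduce.
R2 ← R2 − (2/3)·R1: [0, 0, 0]
1 nonzero row, so the 2 vectors span a space of dimension 1.
Since 1 < 2, the vectors are linearly dependent.

no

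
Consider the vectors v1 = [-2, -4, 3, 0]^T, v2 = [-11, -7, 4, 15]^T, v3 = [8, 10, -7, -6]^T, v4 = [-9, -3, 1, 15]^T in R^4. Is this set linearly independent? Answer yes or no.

Form the matrix with these vectors as rows and row reduce.
R2 ← R2 − (11/2)·R1: [0, 15, -25/2, 15]
R3 ← R3 + (4)·R1: [0, -6, 5, -6]
R4 ← R4 − (9/2)·R1: [0, 15, -25/2, 15]
R3 ← R3 + (2/5)·R2: [0, 0, 0, 0]
R4 ← R4 − R2: [0, 0, 0, 0]
2 nonzero rows, so the 4 vectors span a space of dimension 2.
Since 2 < 4, the vectors are linearly dependent.

no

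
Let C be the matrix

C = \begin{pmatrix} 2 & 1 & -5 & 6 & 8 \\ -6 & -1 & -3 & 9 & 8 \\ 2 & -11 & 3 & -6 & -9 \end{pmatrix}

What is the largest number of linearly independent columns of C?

3

Row reduce to echelon form.
R2 ← R2 + (3)·R1: [0, 2, -18, 27, 32]
R3 ← R3 − R1: [0, -12, 8, -12, -17]
R3 ← R3 + (6)·R2: [0, 0, -100, 150, 175]
Echelon form has 3 nonzero rows, so rank(C) = 3.
The rank gives the maximum number of linearly independent columns: 3.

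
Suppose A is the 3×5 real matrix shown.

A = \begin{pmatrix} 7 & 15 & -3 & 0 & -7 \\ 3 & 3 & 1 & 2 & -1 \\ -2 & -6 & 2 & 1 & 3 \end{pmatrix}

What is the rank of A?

Row reduce to echelon form.
R2 ← R2 − (3/7)·R1: [0, -24/7, 16/7, 2, 2]
R3 ← R3 + (2/7)·R1: [0, -12/7, 8/7, 1, 1]
R3 ← R3 − (1/2)·R2: [0, 0, 0, 0, 0]
Echelon form has 2 nonzero rows, so rank(A) = 2.

2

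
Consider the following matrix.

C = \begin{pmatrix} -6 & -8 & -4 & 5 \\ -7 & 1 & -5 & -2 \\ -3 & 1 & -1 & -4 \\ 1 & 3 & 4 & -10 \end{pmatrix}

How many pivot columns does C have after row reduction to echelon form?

Row reduce to echelon form.
R2 ← R2 − (7/6)·R1: [0, 31/3, -1/3, -47/6]
R3 ← R3 − (1/2)·R1: [0, 5, 1, -13/2]
R4 ← R4 + (1/6)·R1: [0, 5/3, 10/3, -55/6]
R3 ← R3 − (15/31)·R2: [0, 0, 36/31, -84/31]
R4 ← R4 − (5/31)·R2: [0, 0, 105/31, -245/31]
R4 ← R4 − (35/12)·R3: [0, 0, 0, 0]
Echelon form has 3 nonzero rows, so rank(C) = 3.
Each nonzero row contributes one pivot column: 3 pivot columns.

3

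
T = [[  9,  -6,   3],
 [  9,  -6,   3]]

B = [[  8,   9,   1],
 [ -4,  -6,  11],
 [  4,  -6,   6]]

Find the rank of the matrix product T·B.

First compute TB:
[[108,  99, -39],
 [108,  99, -39]]
Now row reduce the product.
R2 ← R2 − R1: [0, 0, 0]
1 nonzero row, so rank(TB) = 1.

1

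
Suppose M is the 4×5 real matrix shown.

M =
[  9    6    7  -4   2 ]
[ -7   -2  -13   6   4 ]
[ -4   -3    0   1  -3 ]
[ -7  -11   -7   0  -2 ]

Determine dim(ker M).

2

Row reduce to echelon form.
R2 ← R2 + (7/9)·R1: [0, 8/3, -68/9, 26/9, 50/9]
R3 ← R3 + (4/9)·R1: [0, -1/3, 28/9, -7/9, -19/9]
R4 ← R4 + (7/9)·R1: [0, -19/3, -14/9, -28/9, -4/9]
R3 ← R3 + (1/8)·R2: [0, 0, 13/6, -5/12, -17/12]
R4 ← R4 + (19/8)·R2: [0, 0, -39/2, 15/4, 51/4]
R4 ← R4 + (9)·R3: [0, 0, 0, 0, 0]
3 nonzero rows, so rank(M) = 3.
M has 5 columns; by rank–nullity, nullity = 5 − 3 = 2.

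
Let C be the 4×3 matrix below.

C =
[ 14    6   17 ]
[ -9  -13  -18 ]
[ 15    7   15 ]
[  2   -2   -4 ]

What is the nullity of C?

Row reduce to echelon form.
R2 ← R2 + (9/14)·R1: [0, -64/7, -99/14]
R3 ← R3 − (15/14)·R1: [0, 4/7, -45/14]
R4 ← R4 − (1/7)·R1: [0, -20/7, -45/7]
R3 ← R3 + (1/16)·R2: [0, 0, -117/32]
R4 ← R4 − (5/16)·R2: [0, 0, -135/32]
R4 ← R4 − (15/13)·R3: [0, 0, 0]
3 nonzero rows, so rank(C) = 3.
C has 3 columns; by rank–nullity, nullity = 3 − 3 = 0.

0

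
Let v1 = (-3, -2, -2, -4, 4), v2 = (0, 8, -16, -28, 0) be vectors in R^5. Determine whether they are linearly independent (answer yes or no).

yes

Form the matrix with these vectors as rows and row reduce.
2 nonzero rows, so the 2 vectors span a space of dimension 2.
Since 2 = 2, the vectors are linearly independent.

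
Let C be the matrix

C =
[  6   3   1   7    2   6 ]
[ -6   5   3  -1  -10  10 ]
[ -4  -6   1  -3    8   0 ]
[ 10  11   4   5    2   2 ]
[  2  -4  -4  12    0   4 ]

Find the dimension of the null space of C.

Row reduce to echelon form.
R2 ← R2 + R1: [0, 8, 4, 6, -8, 16]
R3 ← R3 + (2/3)·R1: [0, -4, 5/3, 5/3, 28/3, 4]
R4 ← R4 − (5/3)·R1: [0, 6, 7/3, -20/3, -4/3, -8]
R5 ← R5 − (1/3)·R1: [0, -5, -13/3, 29/3, -2/3, 2]
R3 ← R3 + (1/2)·R2: [0, 0, 11/3, 14/3, 16/3, 12]
R4 ← R4 − (3/4)·R2: [0, 0, -2/3, -67/6, 14/3, -20]
R5 ← R5 + (5/8)·R2: [0, 0, -11/6, 161/12, -17/3, 12]
R4 ← R4 + (2/11)·R3: [0, 0, 0, -227/22, 62/11, -196/11]
R5 ← R5 + (1/2)·R3: [0, 0, 0, 63/4, -3, 18]
R5 ← R5 + (693/454)·R4: [0, 0, 0, 0, 1272/227, -2088/227]
5 nonzero rows, so rank(C) = 5.
C has 6 columns; by rank–nullity, nullity = 6 − 5 = 1.

1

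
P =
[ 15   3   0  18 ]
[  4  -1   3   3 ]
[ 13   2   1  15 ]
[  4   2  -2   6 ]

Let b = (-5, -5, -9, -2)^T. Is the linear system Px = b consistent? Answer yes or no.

no

Row reduce the augmented matrix [P | b].
R2 ← R2 − (4/15)·R1: [0, -9/5, 3, -9/5, -11/3]
R3 ← R3 − (13/15)·R1: [0, -3/5, 1, -3/5, -14/3]
R4 ← R4 − (4/15)·R1: [0, 6/5, -2, 6/5, -2/3]
R3 ← R3 − (1/3)·R2: [0, 0, 0, 0, -31/9]
R4 ← R4 + (2/3)·R2: [0, 0, 0, 0, -28/9]
R4 ← R4 − (28/31)·R3: [0, 0, 0, 0, 0]
The echelon form has 3 nonzero rows; the last pivot sits in the augmented column, so rank(P) = 2 but rank([P|b]) = 3.
Since the ranks differ, the system is inconsistent.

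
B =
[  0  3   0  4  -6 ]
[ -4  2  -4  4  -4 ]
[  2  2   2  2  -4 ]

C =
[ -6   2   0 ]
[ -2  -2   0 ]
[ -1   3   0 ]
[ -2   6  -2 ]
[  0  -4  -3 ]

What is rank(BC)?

2

First compute BC:
[[-14,  42,  10],
 [ 16,  16,   4],
 [-22,  34,   8]]
Now row reduce the product.
R2 ← R2 + (8/7)·R1: [0, 64, 108/7]
R3 ← R3 − (11/7)·R1: [0, -32, -54/7]
R3 ← R3 + (1/2)·R2: [0, 0, 0]
2 nonzero rows, so rank(BC) = 2.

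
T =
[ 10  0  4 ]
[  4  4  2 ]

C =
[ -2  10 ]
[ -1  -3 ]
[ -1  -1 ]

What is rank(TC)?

First compute TC:
[[-24,  96],
 [-14,  26]]
Now row reduce the product.
R2 ← R2 − (7/12)·R1: [0, -30]
2 nonzero rows, so rank(TC) = 2.

2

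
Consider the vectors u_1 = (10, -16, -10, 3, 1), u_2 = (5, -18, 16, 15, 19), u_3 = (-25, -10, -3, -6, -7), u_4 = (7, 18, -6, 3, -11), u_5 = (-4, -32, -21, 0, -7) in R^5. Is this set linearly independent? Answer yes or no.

no

Form the matrix with these vectors as rows and row reduce.
R2 ← R2 − (1/2)·R1: [0, -10, 21, 27/2, 37/2]
R3 ← R3 + (5/2)·R1: [0, -50, -28, 3/2, -9/2]
R4 ← R4 − (7/10)·R1: [0, 146/5, 1, 9/10, -117/10]
R5 ← R5 + (2/5)·R1: [0, -192/5, -25, 6/5, -33/5]
R3 ← R3 − (5)·R2: [0, 0, -133, -66, -97]
R4 ← R4 + (73/25)·R2: [0, 0, 1558/25, 1008/25, 1058/25]
R5 ← R5 − (96/25)·R2: [0, 0, -2641/25, -1266/25, -1941/25]
R4 ← R4 + (82/175)·R3: [0, 0, 0, 1644/175, -548/175]
R5 ← R5 − (139/175)·R3: [0, 0, 0, 312/175, -104/175]
R5 ← R5 − (26/137)·R4: [0, 0, 0, 0, 0]
4 nonzero rows, so the 5 vectors span a space of dimension 4.
Since 4 < 5, the vectors are linearly dependent.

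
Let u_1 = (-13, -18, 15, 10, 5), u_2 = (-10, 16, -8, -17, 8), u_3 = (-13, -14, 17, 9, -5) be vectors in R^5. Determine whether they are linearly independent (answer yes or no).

Form the matrix with these vectors as rows and row reduce.
R2 ← R2 − (10/13)·R1: [0, 388/13, -254/13, -321/13, 54/13]
R3 ← R3 − R1: [0, 4, 2, -1, -10]
R3 ← R3 − (13/97)·R2: [0, 0, 448/97, 224/97, -1024/97]
3 nonzero rows, so the 3 vectors span a space of dimension 3.
Since 3 = 3, the vectors are linearly independent.

yes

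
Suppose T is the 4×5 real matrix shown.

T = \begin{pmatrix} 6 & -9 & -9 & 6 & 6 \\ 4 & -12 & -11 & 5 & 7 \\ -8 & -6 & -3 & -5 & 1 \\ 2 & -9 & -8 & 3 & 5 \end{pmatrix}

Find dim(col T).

2

Row reduce to echelon form.
R2 ← R2 − (2/3)·R1: [0, -6, -5, 1, 3]
R3 ← R3 + (4/3)·R1: [0, -18, -15, 3, 9]
R4 ← R4 − (1/3)·R1: [0, -6, -5, 1, 3]
R3 ← R3 − (3)·R2: [0, 0, 0, 0, 0]
R4 ← R4 − R2: [0, 0, 0, 0, 0]
Echelon form has 2 nonzero rows, so rank(T) = 2.
The column space has dimension equal to the rank: 2.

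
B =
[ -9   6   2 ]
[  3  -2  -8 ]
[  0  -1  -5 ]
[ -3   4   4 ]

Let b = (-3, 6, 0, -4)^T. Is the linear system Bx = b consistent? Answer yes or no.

Row reduce the augmented matrix [B | b].
R2 ← R2 + (1/3)·R1: [0, 0, -22/3, 5]
R4 ← R4 − (1/3)·R1: [0, 2, 10/3, -3]
Swap R2 ↔ R3
R4 ← R4 + (2)·R2: [0, 0, -20/3, -3]
R4 ← R4 − (10/11)·R3: [0, 0, 0, -83/11]
The echelon form has 4 nonzero rows; the last pivot sits in the augmented column, so rank(B) = 3 but rank([B|b]) = 4.
Since the ranks differ, the system is inconsistent.

no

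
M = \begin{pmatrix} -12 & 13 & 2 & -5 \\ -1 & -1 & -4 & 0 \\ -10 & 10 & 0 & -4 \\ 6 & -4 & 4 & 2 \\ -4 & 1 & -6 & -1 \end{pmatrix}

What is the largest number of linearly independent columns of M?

2

Row reduce to echelon form.
R2 ← R2 − (1/12)·R1: [0, -25/12, -25/6, 5/12]
R3 ← R3 − (5/6)·R1: [0, -5/6, -5/3, 1/6]
R4 ← R4 + (1/2)·R1: [0, 5/2, 5, -1/2]
R5 ← R5 − (1/3)·R1: [0, -10/3, -20/3, 2/3]
R3 ← R3 − (2/5)·R2: [0, 0, 0, 0]
R4 ← R4 + (6/5)·R2: [0, 0, 0, 0]
R5 ← R5 − (8/5)·R2: [0, 0, 0, 0]
Echelon form has 2 nonzero rows, so rank(M) = 2.
The rank gives the maximum number of linearly independent columns: 2.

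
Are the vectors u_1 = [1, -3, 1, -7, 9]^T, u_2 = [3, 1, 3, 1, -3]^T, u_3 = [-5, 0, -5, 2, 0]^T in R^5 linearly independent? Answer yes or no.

Form the matrix with these vectors as rows and row reduce.
R2 ← R2 − (3)·R1: [0, 10, 0, 22, -30]
R3 ← R3 + (5)·R1: [0, -15, 0, -33, 45]
R3 ← R3 + (3/2)·R2: [0, 0, 0, 0, 0]
2 nonzero rows, so the 3 vectors span a space of dimension 2.
Since 2 < 3, the vectors are linearly dependent.

no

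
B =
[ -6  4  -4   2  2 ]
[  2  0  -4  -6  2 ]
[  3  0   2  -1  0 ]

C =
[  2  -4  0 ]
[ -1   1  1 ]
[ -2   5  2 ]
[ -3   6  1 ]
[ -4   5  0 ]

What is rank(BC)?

3

First compute BC:
[[-22,  30,  -2],
 [ 22, -54, -14],
 [  5,  -8,   3]]
Now row reduce the product.
R2 ← R2 + R1: [0, -24, -16]
R3 ← R3 + (5/22)·R1: [0, -13/11, 28/11]
R3 ← R3 − (13/264)·R2: [0, 0, 10/3]
3 nonzero rows, so rank(BC) = 3.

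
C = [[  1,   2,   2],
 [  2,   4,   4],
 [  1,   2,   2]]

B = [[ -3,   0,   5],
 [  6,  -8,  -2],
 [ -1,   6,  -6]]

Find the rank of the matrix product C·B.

First compute CB:
[[  7,  -4, -11],
 [ 14,  -8, -22],
 [  7,  -4, -11]]
Now row reduce the product.
R2 ← R2 − (2)·R1: [0, 0, 0]
R3 ← R3 − R1: [0, 0, 0]
1 nonzero row, so rank(CB) = 1.

1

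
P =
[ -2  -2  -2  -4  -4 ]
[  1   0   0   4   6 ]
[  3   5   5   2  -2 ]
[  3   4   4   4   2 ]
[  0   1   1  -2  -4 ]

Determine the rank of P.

Row reduce to echelon form.
R2 ← R2 + (1/2)·R1: [0, -1, -1, 2, 4]
R3 ← R3 + (3/2)·R1: [0, 2, 2, -4, -8]
R4 ← R4 + (3/2)·R1: [0, 1, 1, -2, -4]
R3 ← R3 + (2)·R2: [0, 0, 0, 0, 0]
R4 ← R4 + R2: [0, 0, 0, 0, 0]
R5 ← R5 + R2: [0, 0, 0, 0, 0]
Echelon form has 2 nonzero rows, so rank(P) = 2.

2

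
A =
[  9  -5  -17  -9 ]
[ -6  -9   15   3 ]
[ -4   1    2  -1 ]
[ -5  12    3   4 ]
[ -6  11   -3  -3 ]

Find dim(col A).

Row reduce to echelon form.
R2 ← R2 + (2/3)·R1: [0, -37/3, 11/3, -3]
R3 ← R3 + (4/9)·R1: [0, -11/9, -50/9, -5]
R4 ← R4 + (5/9)·R1: [0, 83/9, -58/9, -1]
R5 ← R5 + (2/3)·R1: [0, 23/3, -43/3, -9]
R3 ← R3 − (11/111)·R2: [0, 0, -219/37, -174/37]
R4 ← R4 + (83/111)·R2: [0, 0, -137/37, -120/37]
R5 ← R5 + (23/37)·R2: [0, 0, -446/37, -402/37]
R4 ← R4 − (137/219)·R3: [0, 0, 0, -22/73]
R5 ← R5 − (446/219)·R3: [0, 0, 0, -94/73]
R5 ← R5 − (47/11)·R4: [0, 0, 0, 0]
Echelon form has 4 nonzero rows, so rank(A) = 4.
The column space has dimension equal to the rank: 4.

4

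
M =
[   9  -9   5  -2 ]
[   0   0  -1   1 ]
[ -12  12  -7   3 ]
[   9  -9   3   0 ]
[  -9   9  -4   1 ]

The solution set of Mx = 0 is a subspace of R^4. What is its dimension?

2

Row reduce to echelon form.
R3 ← R3 + (4/3)·R1: [0, 0, -1/3, 1/3]
R4 ← R4 − R1: [0, 0, -2, 2]
R5 ← R5 + R1: [0, 0, 1, -1]
R3 ← R3 − (1/3)·R2: [0, 0, 0, 0]
R4 ← R4 − (2)·R2: [0, 0, 0, 0]
R5 ← R5 + R2: [0, 0, 0, 0]
2 nonzero rows, so rank(M) = 2.
M has 4 columns; by rank–nullity, nullity = 4 − 2 = 2.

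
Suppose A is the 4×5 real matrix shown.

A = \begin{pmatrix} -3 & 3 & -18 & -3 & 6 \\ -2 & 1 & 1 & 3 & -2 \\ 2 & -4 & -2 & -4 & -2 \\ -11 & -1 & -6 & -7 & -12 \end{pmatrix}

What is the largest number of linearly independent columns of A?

Row reduce to echelon form.
R2 ← R2 − (2/3)·R1: [0, -1, 13, 5, -6]
R3 ← R3 + (2/3)·R1: [0, -2, -14, -6, 2]
R4 ← R4 − (11/3)·R1: [0, -12, 60, 4, -34]
R3 ← R3 − (2)·R2: [0, 0, -40, -16, 14]
R4 ← R4 − (12)·R2: [0, 0, -96, -56, 38]
R4 ← R4 − (12/5)·R3: [0, 0, 0, -88/5, 22/5]
Echelon form has 4 nonzero rows, so rank(A) = 4.
The rank gives the maximum number of linearly independent columns: 4.

4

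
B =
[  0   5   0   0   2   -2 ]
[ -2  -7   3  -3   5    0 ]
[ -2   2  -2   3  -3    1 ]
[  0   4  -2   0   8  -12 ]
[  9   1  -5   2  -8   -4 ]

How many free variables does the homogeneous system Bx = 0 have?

1

Row reduce to echelon form.
Swap R1 ↔ R2
R3 ← R3 − R1: [0, 9, -5, 6, -8, 1]
R5 ← R5 + (9/2)·R1: [0, -61/2, 17/2, -23/2, 29/2, -4]
R3 ← R3 − (9/5)·R2: [0, 0, -5, 6, -58/5, 23/5]
R4 ← R4 − (4/5)·R2: [0, 0, -2, 0, 32/5, -52/5]
R5 ← R5 + (61/10)·R2: [0, 0, 17/2, -23/2, 267/10, -81/5]
R4 ← R4 − (2/5)·R3: [0, 0, 0, -12/5, 276/25, -306/25]
R5 ← R5 + (17/10)·R3: [0, 0, 0, -13/10, 349/50, -419/50]
R5 ← R5 − (13/24)·R4: [0, 0, 0, 0, 1, -7/4]
5 nonzero rows, so rank(B) = 5.
B has 6 columns; by rank–nullity, nullity = 6 − 5 = 1.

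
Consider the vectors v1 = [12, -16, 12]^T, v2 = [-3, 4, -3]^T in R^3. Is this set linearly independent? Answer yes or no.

Form the matrix with these vectors as rows and row reduce.
R2 ← R2 + (1/4)·R1: [0, 0, 0]
1 nonzero row, so the 2 vectors span a space of dimension 1.
Since 1 < 2, the vectors are linearly dependent.

no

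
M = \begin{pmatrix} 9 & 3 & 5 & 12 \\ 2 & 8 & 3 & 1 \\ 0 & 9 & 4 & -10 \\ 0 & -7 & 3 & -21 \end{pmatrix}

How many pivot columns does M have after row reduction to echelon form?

4

Row reduce to echelon form.
R2 ← R2 − (2/9)·R1: [0, 22/3, 17/9, -5/3]
R3 ← R3 − (27/22)·R2: [0, 0, 37/22, -175/22]
R4 ← R4 + (21/22)·R2: [0, 0, 317/66, -497/22]
R4 ← R4 − (317/111)·R3: [0, 0, 0, 14/111]
Echelon form has 4 nonzero rows, so rank(M) = 4.
Each nonzero row contributes one pivot column: 4 pivot columns.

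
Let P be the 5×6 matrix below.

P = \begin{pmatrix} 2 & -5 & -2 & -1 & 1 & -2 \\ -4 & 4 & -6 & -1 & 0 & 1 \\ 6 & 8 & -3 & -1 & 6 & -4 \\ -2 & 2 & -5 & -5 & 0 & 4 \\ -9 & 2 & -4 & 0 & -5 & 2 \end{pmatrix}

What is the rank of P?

Row reduce to echelon form.
R2 ← R2 + (2)·R1: [0, -6, -10, -3, 2, -3]
R3 ← R3 − (3)·R1: [0, 23, 3, 2, 3, 2]
R4 ← R4 + R1: [0, -3, -7, -6, 1, 2]
R5 ← R5 + (9/2)·R1: [0, -41/2, -13, -9/2, -1/2, -7]
R3 ← R3 + (23/6)·R2: [0, 0, -106/3, -19/2, 32/3, -19/2]
R4 ← R4 − (1/2)·R2: [0, 0, -2, -9/2, 0, 7/2]
R5 ← R5 − (41/12)·R2: [0, 0, 127/6, 23/4, -22/3, 13/4]
R4 ← R4 − (3/53)·R3: [0, 0, 0, -210/53, -32/53, 214/53]
R5 ← R5 + (127/212)·R3: [0, 0, 0, 25/424, -50/53, -1035/424]
R5 ← R5 + (5/336)·R4: [0, 0, 0, 0, -20/21, -50/21]
Echelon form has 5 nonzero rows, so rank(P) = 5.

5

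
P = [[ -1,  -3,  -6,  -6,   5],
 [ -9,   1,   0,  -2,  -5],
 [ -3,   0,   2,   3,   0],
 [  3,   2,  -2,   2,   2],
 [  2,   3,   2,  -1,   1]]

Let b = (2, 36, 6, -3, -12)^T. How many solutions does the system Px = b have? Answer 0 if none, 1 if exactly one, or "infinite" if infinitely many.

Row reduce the augmented matrix [P | b].
R2 ← R2 − (9)·R1: [0, 28, 54, 52, -50, 18]
R3 ← R3 − (3)·R1: [0, 9, 20, 21, -15, 0]
R4 ← R4 + (3)·R1: [0, -7, -20, -16, 17, 3]
R5 ← R5 + (2)·R1: [0, -3, -10, -13, 11, -8]
R3 ← R3 − (9/28)·R2: [0, 0, 37/14, 30/7, 15/14, -81/14]
R4 ← R4 + (1/4)·R2: [0, 0, -13/2, -3, 9/2, 15/2]
R5 ← R5 + (3/28)·R2: [0, 0, -59/14, -52/7, 79/14, -85/14]
R4 ← R4 + (91/37)·R3: [0, 0, 0, 279/37, 264/37, -249/37]
R5 ← R5 + (59/37)·R3: [0, 0, 0, -22/37, 272/37, -566/37]
R5 ← R5 + (22/279)·R4: [0, 0, 0, 0, 736/93, -1472/93]
The echelon form has 5 nonzero rows, and every pivot lies in the first 5 columns, so rank(P) = rank([P|b]) = 5.
The system is consistent.
rank = 5 = number of unknowns, so the solution is unique.

1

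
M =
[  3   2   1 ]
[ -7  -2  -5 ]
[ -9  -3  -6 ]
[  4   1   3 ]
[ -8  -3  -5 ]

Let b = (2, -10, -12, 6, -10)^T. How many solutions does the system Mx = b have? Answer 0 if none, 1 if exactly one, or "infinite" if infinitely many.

Row reduce the augmented matrix [M | b].
R2 ← R2 + (7/3)·R1: [0, 8/3, -8/3, -16/3]
R3 ← R3 + (3)·R1: [0, 3, -3, -6]
R4 ← R4 − (4/3)·R1: [0, -5/3, 5/3, 10/3]
R5 ← R5 + (8/3)·R1: [0, 7/3, -7/3, -14/3]
R3 ← R3 − (9/8)·R2: [0, 0, 0, 0]
R4 ← R4 + (5/8)·R2: [0, 0, 0, 0]
R5 ← R5 − (7/8)·R2: [0, 0, 0, 0]
The echelon form has 2 nonzero rows, and every pivot lies in the first 3 columns, so rank(M) = rank([M|b]) = 2.
The system is consistent.
rank = 2 < 3 unknowns, so there are infinitely many solutions.

infinite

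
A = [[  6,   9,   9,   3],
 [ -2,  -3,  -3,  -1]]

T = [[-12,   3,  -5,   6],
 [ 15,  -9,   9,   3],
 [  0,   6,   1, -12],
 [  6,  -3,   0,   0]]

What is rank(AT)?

First compute AT:
[[ 81, -18,  60, -45],
 [-27,   6, -20,  15]]
Now row reduce the product.
R2 ← R2 + (1/3)·R1: [0, 0, 0, 0]
1 nonzero row, so rank(AT) = 1.

1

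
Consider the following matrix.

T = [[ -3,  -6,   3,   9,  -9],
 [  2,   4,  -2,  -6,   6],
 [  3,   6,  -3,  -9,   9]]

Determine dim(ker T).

4

Row reduce to echelon form.
R2 ← R2 + (2/3)·R1: [0, 0, 0, 0, 0]
R3 ← R3 + R1: [0, 0, 0, 0, 0]
1 nonzero row, so rank(T) = 1.
T has 5 columns; by rank–nullity, nullity = 5 − 1 = 4.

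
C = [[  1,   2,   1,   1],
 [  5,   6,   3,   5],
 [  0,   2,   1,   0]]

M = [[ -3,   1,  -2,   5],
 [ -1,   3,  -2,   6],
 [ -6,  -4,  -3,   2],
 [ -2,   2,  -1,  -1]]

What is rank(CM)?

2

First compute CM:
[[-13,   5, -10,  18],
 [-49,  21, -36,  62],
 [ -8,   2,  -7,  14]]
Now row reduce the product.
R2 ← R2 − (49/13)·R1: [0, 28/13, 22/13, -76/13]
R3 ← R3 − (8/13)·R1: [0, -14/13, -11/13, 38/13]
R3 ← R3 + (1/2)·R2: [0, 0, 0, 0]
2 nonzero rows, so rank(CM) = 2.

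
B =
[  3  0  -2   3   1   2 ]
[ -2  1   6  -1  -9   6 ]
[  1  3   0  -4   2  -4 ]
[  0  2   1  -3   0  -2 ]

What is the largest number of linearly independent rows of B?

3

Row reduce to echelon form.
R2 ← R2 + (2/3)·R1: [0, 1, 14/3, 1, -25/3, 22/3]
R3 ← R3 − (1/3)·R1: [0, 3, 2/3, -5, 5/3, -14/3]
R3 ← R3 − (3)·R2: [0, 0, -40/3, -8, 80/3, -80/3]
R4 ← R4 − (2)·R2: [0, 0, -25/3, -5, 50/3, -50/3]
R4 ← R4 − (5/8)·R3: [0, 0, 0, 0, 0, 0]
Echelon form has 3 nonzero rows, so rank(B) = 3.
The rank gives the maximum number of linearly independent rows: 3.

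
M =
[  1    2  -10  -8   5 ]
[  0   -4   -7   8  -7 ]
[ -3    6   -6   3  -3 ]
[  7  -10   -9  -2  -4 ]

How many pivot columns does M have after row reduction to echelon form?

Row reduce to echelon form.
R3 ← R3 + (3)·R1: [0, 12, -36, -21, 12]
R4 ← R4 − (7)·R1: [0, -24, 61, 54, -39]
R3 ← R3 + (3)·R2: [0, 0, -57, 3, -9]
R4 ← R4 − (6)·R2: [0, 0, 103, 6, 3]
R4 ← R4 + (103/57)·R3: [0, 0, 0, 217/19, -252/19]
Echelon form has 4 nonzero rows, so rank(M) = 4.
Each nonzero row contributes one pivot column: 4 pivot columns.

4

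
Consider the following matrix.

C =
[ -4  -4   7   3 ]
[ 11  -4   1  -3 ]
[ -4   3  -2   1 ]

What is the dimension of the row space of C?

Row reduce to echelon form.
R2 ← R2 + (11/4)·R1: [0, -15, 81/4, 21/4]
R3 ← R3 − R1: [0, 7, -9, -2]
R3 ← R3 + (7/15)·R2: [0, 0, 9/20, 9/20]
Echelon form has 3 nonzero rows, so rank(C) = 3.
The row space has dimension equal to the rank: 3.

3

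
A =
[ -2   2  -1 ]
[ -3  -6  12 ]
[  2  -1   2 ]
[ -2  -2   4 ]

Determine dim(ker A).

Row reduce to echelon form.
R2 ← R2 − (3/2)·R1: [0, -9, 27/2]
R3 ← R3 + R1: [0, 1, 1]
R4 ← R4 − R1: [0, -4, 5]
R3 ← R3 + (1/9)·R2: [0, 0, 5/2]
R4 ← R4 − (4/9)·R2: [0, 0, -1]
R4 ← R4 + (2/5)·R3: [0, 0, 0]
3 nonzero rows, so rank(A) = 3.
A has 3 columns; by rank–nullity, nullity = 3 − 3 = 0.

0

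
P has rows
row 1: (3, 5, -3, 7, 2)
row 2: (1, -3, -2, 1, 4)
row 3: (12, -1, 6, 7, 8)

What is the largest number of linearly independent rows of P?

Row reduce to echelon form.
R2 ← R2 − (1/3)·R1: [0, -14/3, -1, -4/3, 10/3]
R3 ← R3 − (4)·R1: [0, -21, 18, -21, 0]
R3 ← R3 − (9/2)·R2: [0, 0, 45/2, -15, -15]
Echelon form has 3 nonzero rows, so rank(P) = 3.
The rank gives the maximum number of linearly independent rows: 3.

3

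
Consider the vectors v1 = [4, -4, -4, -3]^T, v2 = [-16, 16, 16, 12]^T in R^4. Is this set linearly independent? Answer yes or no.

no

Form the matrix with these vectors as rows and row reduce.
R2 ← R2 + (4)·R1: [0, 0, 0, 0]
1 nonzero row, so the 2 vectors span a space of dimension 1.
Since 1 < 2, the vectors are linearly dependent.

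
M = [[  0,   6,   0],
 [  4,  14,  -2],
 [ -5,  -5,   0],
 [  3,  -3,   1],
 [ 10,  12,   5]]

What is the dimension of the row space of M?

Row reduce to echelon form.
Swap R1 ↔ R2
R3 ← R3 + (5/4)·R1: [0, 25/2, -5/2]
R4 ← R4 − (3/4)·R1: [0, -27/2, 5/2]
R5 ← R5 − (5/2)·R1: [0, -23, 10]
R3 ← R3 − (25/12)·R2: [0, 0, -5/2]
R4 ← R4 + (9/4)·R2: [0, 0, 5/2]
R5 ← R5 + (23/6)·R2: [0, 0, 10]
R4 ← R4 + R3: [0, 0, 0]
R5 ← R5 + (4)·R3: [0, 0, 0]
Echelon form has 3 nonzero rows, so rank(M) = 3.
The row space has dimension equal to the rank: 3.

3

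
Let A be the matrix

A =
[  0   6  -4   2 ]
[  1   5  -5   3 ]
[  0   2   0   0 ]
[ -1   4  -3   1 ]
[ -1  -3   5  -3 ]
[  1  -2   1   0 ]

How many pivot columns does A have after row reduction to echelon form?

3

Row reduce to echelon form.
Swap R1 ↔ R2
R4 ← R4 + R1: [0, 9, -8, 4]
R5 ← R5 + R1: [0, 2, 0, 0]
R6 ← R6 − R1: [0, -7, 6, -3]
R3 ← R3 − (1/3)·R2: [0, 0, 4/3, -2/3]
R4 ← R4 − (3/2)·R2: [0, 0, -2, 1]
R5 ← R5 − (1/3)·R2: [0, 0, 4/3, -2/3]
R6 ← R6 + (7/6)·R2: [0, 0, 4/3, -2/3]
R4 ← R4 + (3/2)·R3: [0, 0, 0, 0]
R5 ← R5 − R3: [0, 0, 0, 0]
R6 ← R6 − R3: [0, 0, 0, 0]
Echelon form has 3 nonzero rows, so rank(A) = 3.
Each nonzero row contributes one pivot column: 3 pivot columns.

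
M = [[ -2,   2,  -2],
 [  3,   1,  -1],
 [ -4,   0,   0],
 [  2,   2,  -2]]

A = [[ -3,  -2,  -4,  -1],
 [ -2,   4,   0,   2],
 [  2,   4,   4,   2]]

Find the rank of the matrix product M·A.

First compute MA:
[[ -2,   4,   0,   2],
 [-13,  -6, -16,  -3],
 [ 12,   8,  16,   4],
 [-14,  -4, -16,  -2]]
Now row reduce the product.
R2 ← R2 − (13/2)·R1: [0, -32, -16, -16]
R3 ← R3 + (6)·R1: [0, 32, 16, 16]
R4 ← R4 − (7)·R1: [0, -32, -16, -16]
R3 ← R3 + R2: [0, 0, 0, 0]
R4 ← R4 − R2: [0, 0, 0, 0]
2 nonzero rows, so rank(MA) = 2.

2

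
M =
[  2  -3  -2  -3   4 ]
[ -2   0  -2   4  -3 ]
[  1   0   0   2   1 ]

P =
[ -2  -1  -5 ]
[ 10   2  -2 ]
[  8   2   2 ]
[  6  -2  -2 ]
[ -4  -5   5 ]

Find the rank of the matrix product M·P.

3

First compute MP:
[[-84, -26,  18],
 [ 24,   5, -17],
 [  6, -10,  -4]]
Now row reduce the product.
R2 ← R2 + (2/7)·R1: [0, -17/7, -83/7]
R3 ← R3 + (1/14)·R1: [0, -83/7, -19/7]
R3 ← R3 − (83/17)·R2: [0, 0, 938/17]
3 nonzero rows, so rank(MP) = 3.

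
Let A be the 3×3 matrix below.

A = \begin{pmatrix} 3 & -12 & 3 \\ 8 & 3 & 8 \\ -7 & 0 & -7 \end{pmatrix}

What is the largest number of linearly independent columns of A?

Row reduce to echelon form.
R2 ← R2 − (8/3)·R1: [0, 35, 0]
R3 ← R3 + (7/3)·R1: [0, -28, 0]
R3 ← R3 + (4/5)·R2: [0, 0, 0]
Echelon form has 2 nonzero rows, so rank(A) = 2.
The rank gives the maximum number of linearly independent columns: 2.

2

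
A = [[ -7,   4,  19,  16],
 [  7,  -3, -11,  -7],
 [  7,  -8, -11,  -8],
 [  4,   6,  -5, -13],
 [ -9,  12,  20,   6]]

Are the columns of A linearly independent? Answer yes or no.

Row reduce A to echelon form.
R2 ← R2 + R1: [0, 1, 8, 9]
R3 ← R3 + R1: [0, -4, 8, 8]
R4 ← R4 + (4/7)·R1: [0, 58/7, 41/7, -27/7]
R5 ← R5 − (9/7)·R1: [0, 48/7, -31/7, -102/7]
R3 ← R3 + (4)·R2: [0, 0, 40, 44]
R4 ← R4 − (58/7)·R2: [0, 0, -423/7, -549/7]
R5 ← R5 − (48/7)·R2: [0, 0, -415/7, -534/7]
R4 ← R4 + (423/280)·R3: [0, 0, 0, -837/70]
R5 ← R5 + (83/56)·R3: [0, 0, 0, -155/14]
R5 ← R5 − (25/27)·R4: [0, 0, 0, 0]
4 pivots among 4 columns.
Every column is a pivot column, so the columns are linearly independent.

yes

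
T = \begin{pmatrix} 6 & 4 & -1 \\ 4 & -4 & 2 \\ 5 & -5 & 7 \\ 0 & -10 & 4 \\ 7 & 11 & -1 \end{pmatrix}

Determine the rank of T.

3

Row reduce to echelon form.
R2 ← R2 − (2/3)·R1: [0, -20/3, 8/3]
R3 ← R3 − (5/6)·R1: [0, -25/3, 47/6]
R5 ← R5 − (7/6)·R1: [0, 19/3, 1/6]
R3 ← R3 − (5/4)·R2: [0, 0, 9/2]
R4 ← R4 − (3/2)·R2: [0, 0, 0]
R5 ← R5 + (19/20)·R2: [0, 0, 27/10]
R5 ← R5 − (3/5)·R3: [0, 0, 0]
Echelon form has 3 nonzero rows, so rank(T) = 3.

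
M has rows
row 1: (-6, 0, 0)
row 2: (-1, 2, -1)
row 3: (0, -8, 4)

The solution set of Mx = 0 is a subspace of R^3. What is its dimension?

1

Row reduce to echelon form.
R2 ← R2 − (1/6)·R1: [0, 2, -1]
R3 ← R3 + (4)·R2: [0, 0, 0]
2 nonzero rows, so rank(M) = 2.
M has 3 columns; by rank–nullity, nullity = 3 − 2 = 1.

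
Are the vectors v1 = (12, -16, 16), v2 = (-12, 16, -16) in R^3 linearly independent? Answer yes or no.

Form the matrix with these vectors as rows and row reduce.
R2 ← R2 + R1: [0, 0, 0]
1 nonzero row, so the 2 vectors span a space of dimension 1.
Since 1 < 2, the vectors are linearly dependent.

no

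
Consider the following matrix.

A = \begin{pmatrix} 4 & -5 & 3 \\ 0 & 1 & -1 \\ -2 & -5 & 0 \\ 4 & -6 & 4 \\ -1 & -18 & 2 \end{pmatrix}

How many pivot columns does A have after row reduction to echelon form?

3

Row reduce to echelon form.
R3 ← R3 + (1/2)·R1: [0, -15/2, 3/2]
R4 ← R4 − R1: [0, -1, 1]
R5 ← R5 + (1/4)·R1: [0, -77/4, 11/4]
R3 ← R3 + (15/2)·R2: [0, 0, -6]
R4 ← R4 + R2: [0, 0, 0]
R5 ← R5 + (77/4)·R2: [0, 0, -33/2]
R5 ← R5 − (11/4)·R3: [0, 0, 0]
Echelon form has 3 nonzero rows, so rank(A) = 3.
Each nonzero row contributes one pivot column: 3 pivot columns.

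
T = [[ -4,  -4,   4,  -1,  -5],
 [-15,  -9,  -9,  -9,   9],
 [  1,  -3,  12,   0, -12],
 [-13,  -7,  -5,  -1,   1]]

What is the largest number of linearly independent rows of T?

3

Row reduce to echelon form.
R2 ← R2 − (15/4)·R1: [0, 6, -24, -21/4, 111/4]
R3 ← R3 + (1/4)·R1: [0, -4, 13, -1/4, -53/4]
R4 ← R4 − (13/4)·R1: [0, 6, -18, 9/4, 69/4]
R3 ← R3 + (2/3)·R2: [0, 0, -3, -15/4, 21/4]
R4 ← R4 − R2: [0, 0, 6, 15/2, -21/2]
R4 ← R4 + (2)·R3: [0, 0, 0, 0, 0]
Echelon form has 3 nonzero rows, so rank(T) = 3.
The rank gives the maximum number of linearly independent rows: 3.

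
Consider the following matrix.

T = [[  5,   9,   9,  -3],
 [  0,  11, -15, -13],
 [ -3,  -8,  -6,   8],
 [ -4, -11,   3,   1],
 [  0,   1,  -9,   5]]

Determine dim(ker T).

Row reduce to echelon form.
R3 ← R3 + (3/5)·R1: [0, -13/5, -3/5, 31/5]
R4 ← R4 + (4/5)·R1: [0, -19/5, 51/5, -7/5]
R3 ← R3 + (13/55)·R2: [0, 0, -228/55, 172/55]
R4 ← R4 + (19/55)·R2: [0, 0, 276/55, -324/55]
R5 ← R5 − (1/11)·R2: [0, 0, -84/11, 68/11]
R4 ← R4 + (23/19)·R3: [0, 0, 0, -40/19]
R5 ← R5 − (35/19)·R3: [0, 0, 0, 8/19]
R5 ← R5 + (1/5)·R4: [0, 0, 0, 0]
4 nonzero rows, so rank(T) = 4.
T has 4 columns; by rank–nullity, nullity = 4 − 4 = 0.

0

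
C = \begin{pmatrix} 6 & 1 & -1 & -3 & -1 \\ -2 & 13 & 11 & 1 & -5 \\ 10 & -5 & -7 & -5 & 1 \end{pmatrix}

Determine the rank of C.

2

Row reduce to echelon form.
R2 ← R2 + (1/3)·R1: [0, 40/3, 32/3, 0, -16/3]
R3 ← R3 − (5/3)·R1: [0, -20/3, -16/3, 0, 8/3]
R3 ← R3 + (1/2)·R2: [0, 0, 0, 0, 0]
Echelon form has 2 nonzero rows, so rank(C) = 2.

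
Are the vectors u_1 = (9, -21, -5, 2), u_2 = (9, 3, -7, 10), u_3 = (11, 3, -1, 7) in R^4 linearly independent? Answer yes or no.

Form the matrix with these vectors as rows and row reduce.
R2 ← R2 − R1: [0, 24, -2, 8]
R3 ← R3 − (11/9)·R1: [0, 86/3, 46/9, 41/9]
R3 ← R3 − (43/36)·R2: [0, 0, 15/2, -5]
3 nonzero rows, so the 3 vectors span a space of dimension 3.
Since 3 = 3, the vectors are linearly independent.

yes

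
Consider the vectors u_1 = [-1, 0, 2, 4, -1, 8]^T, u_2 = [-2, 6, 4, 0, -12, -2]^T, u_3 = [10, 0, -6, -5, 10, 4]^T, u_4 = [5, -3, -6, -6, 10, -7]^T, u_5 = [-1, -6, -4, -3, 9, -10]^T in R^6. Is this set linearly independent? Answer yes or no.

no

Form the matrix with these vectors as rows and row reduce.
R2 ← R2 − (2)·R1: [0, 6, 0, -8, -10, -18]
R3 ← R3 + (10)·R1: [0, 0, 14, 35, 0, 84]
R4 ← R4 + (5)·R1: [0, -3, 4, 14, 5, 33]
R5 ← R5 − R1: [0, -6, -6, -7, 10, -18]
R4 ← R4 + (1/2)·R2: [0, 0, 4, 10, 0, 24]
R5 ← R5 + R2: [0, 0, -6, -15, 0, -36]
R4 ← R4 − (2/7)·R3: [0, 0, 0, 0, 0, 0]
R5 ← R5 + (3/7)·R3: [0, 0, 0, 0, 0, 0]
3 nonzero rows, so the 5 vectors span a space of dimension 3.
Since 3 < 5, the vectors are linearly dependent.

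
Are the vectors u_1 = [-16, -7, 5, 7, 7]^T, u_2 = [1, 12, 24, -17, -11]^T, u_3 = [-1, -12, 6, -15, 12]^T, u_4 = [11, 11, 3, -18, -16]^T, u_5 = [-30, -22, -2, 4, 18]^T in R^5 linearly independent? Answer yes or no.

Form the matrix with these vectors as rows and row reduce.
R2 ← R2 + (1/16)·R1: [0, 185/16, 389/16, -265/16, -169/16]
R3 ← R3 − (1/16)·R1: [0, -185/16, 91/16, -247/16, 185/16]
R4 ← R4 + (11/16)·R1: [0, 99/16, 103/16, -211/16, -179/16]
R5 ← R5 − (15/8)·R1: [0, -71/8, -91/8, -73/8, 39/8]
R3 ← R3 + R2: [0, 0, 30, -32, 1]
R4 ← R4 − (99/185)·R2: [0, 0, -1216/185, -160/37, -1024/185]
R5 ← R5 + (142/185)·R2: [0, 0, 1348/185, -808/37, -598/185]
R4 ← R4 + (608/2775)·R3: [0, 0, 0, -31456/2775, -14752/2775]
R5 ← R5 − (674/2775)·R3: [0, 0, 0, -39032/2775, -9644/2775]
R5 ← R5 − (4879/3932)·R4: [0, 0, 0, 0, 3068/983]
5 nonzero rows, so the 5 vectors span a space of dimension 5.
Since 5 = 5, the vectors are linearly independent.

yes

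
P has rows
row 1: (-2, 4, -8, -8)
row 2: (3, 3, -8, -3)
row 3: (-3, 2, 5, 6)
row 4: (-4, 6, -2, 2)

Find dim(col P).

Row reduce to echelon form.
R2 ← R2 + (3/2)·R1: [0, 9, -20, -15]
R3 ← R3 − (3/2)·R1: [0, -4, 17, 18]
R4 ← R4 − (2)·R1: [0, -2, 14, 18]
R3 ← R3 + (4/9)·R2: [0, 0, 73/9, 34/3]
R4 ← R4 + (2/9)·R2: [0, 0, 86/9, 44/3]
R4 ← R4 − (86/73)·R3: [0, 0, 0, 96/73]
Echelon form has 4 nonzero rows, so rank(P) = 4.
The column space has dimension equal to the rank: 4.

4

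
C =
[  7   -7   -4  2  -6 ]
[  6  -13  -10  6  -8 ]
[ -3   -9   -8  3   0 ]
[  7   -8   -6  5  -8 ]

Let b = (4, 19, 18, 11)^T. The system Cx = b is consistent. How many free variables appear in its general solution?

2

Row reduce the augmented matrix [C | b].
R2 ← R2 − (6/7)·R1: [0, -7, -46/7, 30/7, -20/7, 109/7]
R3 ← R3 + (3/7)·R1: [0, -12, -68/7, 27/7, -18/7, 138/7]
R4 ← R4 − R1: [0, -1, -2, 3, -2, 7]
R3 ← R3 − (12/7)·R2: [0, 0, 76/49, -171/49, 114/49, -342/49]
R4 ← R4 − (1/7)·R2: [0, 0, -52/49, 117/49, -78/49, 234/49]
R4 ← R4 + (13/19)·R3: [0, 0, 0, 0, 0, 0]
The echelon form has 3 nonzero rows, and every pivot lies in the first 5 columns, so rank(C) = rank([C|b]) = 3.
The system is consistent.
Free variables = (unknowns) − (rank) = 5 − 3 = 2.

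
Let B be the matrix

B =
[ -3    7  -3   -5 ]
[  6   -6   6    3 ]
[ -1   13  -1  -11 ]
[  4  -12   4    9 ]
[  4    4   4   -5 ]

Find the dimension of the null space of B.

2

Row reduce to echelon form.
R2 ← R2 + (2)·R1: [0, 8, 0, -7]
R3 ← R3 − (1/3)·R1: [0, 32/3, 0, -28/3]
R4 ← R4 + (4/3)·R1: [0, -8/3, 0, 7/3]
R5 ← R5 + (4/3)·R1: [0, 40/3, 0, -35/3]
R3 ← R3 − (4/3)·R2: [0, 0, 0, 0]
R4 ← R4 + (1/3)·R2: [0, 0, 0, 0]
R5 ← R5 − (5/3)·R2: [0, 0, 0, 0]
2 nonzero rows, so rank(B) = 2.
B has 4 columns; by rank–nullity, nullity = 4 − 2 = 2.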